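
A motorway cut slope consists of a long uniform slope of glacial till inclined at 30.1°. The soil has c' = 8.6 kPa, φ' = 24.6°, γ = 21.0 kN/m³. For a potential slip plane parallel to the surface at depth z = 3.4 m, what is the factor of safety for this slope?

FS = 1.07

For an infinite slope with a slip plane parallel to the surface (no pore pressure): FS = [c' + γz cos²β tanφ'] / [γz sinβ cosβ].
γz = 21.0·3.4 = 71.40 kN/m²
Numerator = 8.6 + 71.40·cos²30.1°·tan24.6° = 8.6 + 71.40·0.7485·0.4578 = 33.068 kPa
Denominator = 71.40·sin30.1°·cos30.1° = 71.40·0.5015·0.8652 = 30.979 kPa
FS = 33.068 / 30.979 = 1.067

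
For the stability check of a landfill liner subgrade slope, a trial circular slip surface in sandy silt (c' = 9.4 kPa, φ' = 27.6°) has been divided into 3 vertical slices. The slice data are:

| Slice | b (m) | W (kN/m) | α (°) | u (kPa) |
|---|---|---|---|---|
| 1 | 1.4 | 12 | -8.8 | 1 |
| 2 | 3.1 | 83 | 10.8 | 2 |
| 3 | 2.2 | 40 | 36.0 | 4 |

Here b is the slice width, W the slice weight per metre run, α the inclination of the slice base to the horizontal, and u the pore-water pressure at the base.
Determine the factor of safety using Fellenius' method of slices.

Ordinary method of slices: FS = Σ[c'·Δl_i + (W_i cosα_i − u_i·Δl_i)·tanφ'] / Σ W_i sinα_i, with Δl_i = b_i / cosα_i.
Slice 1: Δl = 1.4/cos(-8.8°) = 1.417 m; N'_1 = 12·cos(-8.8°) − 1·1.417 = 10.4; c'Δl = 13.32; W sinα = -1.8
Slice 2: Δl = 3.1/cos10.8° = 3.156 m; N'_2 = 83·cos10.8° − 2·3.156 = 75.2; c'Δl = 29.67; W sinα = 15.6
Slice 3: Δl = 2.2/cos36.0° = 2.719 m; N'_3 = 40·cos36.0° − 4·2.719 = 21.5; c'Δl = 25.56; W sinα = 23.5
Σc'Δl = 68.5 kN/m; ΣN' = 107.1 kN/m; ΣW sinα = 37.2 kN/m
Resisting = 68.5 + 107.1·tan27.6° = 68.5 + 56.0 = 124.6 kN/m
FS = 124.6 / 37.2 = 3.346

FS = 3.35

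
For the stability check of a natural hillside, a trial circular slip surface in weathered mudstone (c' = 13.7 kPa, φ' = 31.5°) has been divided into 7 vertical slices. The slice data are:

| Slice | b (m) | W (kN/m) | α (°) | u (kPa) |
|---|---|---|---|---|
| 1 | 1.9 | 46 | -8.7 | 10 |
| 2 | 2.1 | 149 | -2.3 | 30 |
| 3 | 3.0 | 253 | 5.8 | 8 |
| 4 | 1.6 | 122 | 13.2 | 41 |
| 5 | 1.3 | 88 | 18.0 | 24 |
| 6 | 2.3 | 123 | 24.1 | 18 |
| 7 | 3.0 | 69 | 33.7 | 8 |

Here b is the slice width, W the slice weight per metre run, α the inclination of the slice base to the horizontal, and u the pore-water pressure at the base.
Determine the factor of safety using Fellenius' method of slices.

Ordinary method of slices: FS = Σ[c'·Δl_i + (W_i cosα_i − u_i·Δl_i)·tanφ'] / Σ W_i sinα_i, with Δl_i = b_i / cosα_i.
Slice 1: Δl = 1.9/cos(-8.7°) = 1.922 m; N'_1 = 46·cos(-8.7°) − 10·1.922 = 26.2; c'Δl = 26.33; W sinα = -7.0
Slice 2: Δl = 2.1/cos(-2.3°) = 2.102 m; N'_2 = 149·cos(-2.3°) − 30·2.102 = 85.8; c'Δl = 28.79; W sinα = -6.0
Slice 3: Δl = 3.0/cos5.8° = 3.015 m; N'_3 = 253·cos5.8° − 8·3.015 = 227.6; c'Δl = 41.31; W sinα = 25.6
Slice 4: Δl = 1.6/cos13.2° = 1.643 m; N'_4 = 122·cos13.2° − 41·1.643 = 51.4; c'Δl = 22.51; W sinα = 27.9
Slice 5: Δl = 1.3/cos18.0° = 1.367 m; N'_5 = 88·cos18.0° − 24·1.367 = 50.9; c'Δl = 18.73; W sinα = 27.2
Slice 6: Δl = 2.3/cos24.1° = 2.520 m; N'_6 = 123·cos24.1° − 18·2.520 = 66.9; c'Δl = 34.52; W sinα = 50.2
Slice 7: Δl = 3.0/cos33.7° = 3.606 m; N'_7 = 69·cos33.7° − 8·3.606 = 28.6; c'Δl = 49.40; W sinα = 38.3
Σc'Δl = 221.6 kN/m; ΣN' = 537.4 kN/m; ΣW sinα = 156.2 kN/m
Resisting = 221.6 + 537.4·tan31.5° = 221.6 + 329.3 = 550.9 kN/m
FS = 550.9 / 156.2 = 3.527

FS = 3.53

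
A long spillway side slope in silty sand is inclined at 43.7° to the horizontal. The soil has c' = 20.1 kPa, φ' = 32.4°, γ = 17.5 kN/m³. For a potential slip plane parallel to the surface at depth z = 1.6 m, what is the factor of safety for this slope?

For an infinite slope with a slip plane parallel to the surface (no pore pressure): FS = [c' + γz cos²β tanφ'] / [γz sinβ cosβ].
γz = 17.5·1.6 = 28.00 kN/m²
Numerator = 20.1 + 28.00·cos²43.7°·tan32.4° = 20.1 + 28.00·0.5227·0.6346 = 29.388 kPa
Denominator = 28.00·sin43.7°·cos43.7° = 28.00·0.6909·0.7230 = 13.986 kPa
FS = 29.388 / 13.986 = 2.101

FS = 2.10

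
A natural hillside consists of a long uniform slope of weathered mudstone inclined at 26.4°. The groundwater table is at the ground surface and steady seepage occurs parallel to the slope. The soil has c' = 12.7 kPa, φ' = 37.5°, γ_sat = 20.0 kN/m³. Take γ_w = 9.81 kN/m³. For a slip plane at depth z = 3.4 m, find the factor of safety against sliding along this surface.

FS = 1.26

With seepage parallel to the slope and the water table at the surface, the effective normal stress on the slip plane uses the buoyant unit weight γ' = γ_sat − γ_w while the driving shear stress uses γ_sat:
FS = [c' + γ' z cos²β tanφ'] / [γ_sat z sinβ cosβ]
γ' = 20.0 − 9.81 = 10.19 kN/m³
Numerator = 12.7 + 10.19·3.4·cos²26.4°·tan37.5° = 12.7 + 10.19·3.4·0.8023·0.7673 = 34.029 kPa
Denominator = 20.0·3.4·sin26.4°·cos26.4° = 20.0·3.4·0.4446·0.8957 = 27.082 kPa
FS = 34.029 / 27.082 = 1.257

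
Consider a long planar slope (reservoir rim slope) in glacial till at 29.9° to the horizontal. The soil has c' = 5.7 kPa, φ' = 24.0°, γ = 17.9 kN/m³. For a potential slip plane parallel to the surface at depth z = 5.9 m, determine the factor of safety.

FS = 0.90

For an infinite slope with a slip plane parallel to the surface (no pore pressure): FS = [c' + γz cos²β tanφ'] / [γz sinβ cosβ].
γz = 17.9·5.9 = 105.61 kN/m²
Numerator = 5.7 + 105.61·cos²29.9°·tan24.0° = 5.7 + 105.61·0.7515·0.4452 = 41.036 kPa
Denominator = 105.61·sin29.9°·cos29.9° = 105.61·0.4985·0.8669 = 45.638 kPa
FS = 41.036 / 45.638 = 0.899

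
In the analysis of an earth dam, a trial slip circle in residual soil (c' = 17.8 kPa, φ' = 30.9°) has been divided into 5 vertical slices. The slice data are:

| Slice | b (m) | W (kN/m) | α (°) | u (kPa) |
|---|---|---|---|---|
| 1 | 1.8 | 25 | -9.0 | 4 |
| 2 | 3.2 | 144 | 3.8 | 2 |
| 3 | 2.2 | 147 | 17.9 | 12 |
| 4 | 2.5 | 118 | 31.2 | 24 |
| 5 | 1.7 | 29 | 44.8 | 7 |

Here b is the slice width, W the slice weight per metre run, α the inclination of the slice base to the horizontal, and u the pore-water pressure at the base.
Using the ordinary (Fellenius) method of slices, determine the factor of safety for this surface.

FS = 3.07

Ordinary method of slices: FS = Σ[c'·Δl_i + (W_i cosα_i − u_i·Δl_i)·tanφ'] / Σ W_i sinα_i, with Δl_i = b_i / cosα_i.
Slice 1: Δl = 1.8/cos(-9.0°) = 1.822 m; N'_1 = 25·cos(-9.0°) − 4·1.822 = 17.4; c'Δl = 32.44; W sinα = -3.9
Slice 2: Δl = 3.2/cos3.8° = 3.207 m; N'_2 = 144·cos3.8° − 2·3.207 = 137.3; c'Δl = 57.09; W sinα = 9.5
Slice 3: Δl = 2.2/cos17.9° = 2.312 m; N'_3 = 147·cos17.9° − 12·2.312 = 112.1; c'Δl = 41.15; W sinα = 45.2
Slice 4: Δl = 2.5/cos31.2° = 2.923 m; N'_4 = 118·cos31.2° − 24·2.923 = 30.8; c'Δl = 52.02; W sinα = 61.1
Slice 5: Δl = 1.7/cos44.8° = 2.396 m; N'_5 = 29·cos44.8° − 7·2.396 = 3.8; c'Δl = 42.65; W sinα = 20.4
Σc'Δl = 225.3 kN/m; ΣN' = 301.4 kN/m; ΣW sinα = 132.4 kN/m
Resisting = 225.3 + 301.4·tan30.9° = 225.3 + 180.4 = 405.7 kN/m
FS = 405.7 / 132.4 = 3.065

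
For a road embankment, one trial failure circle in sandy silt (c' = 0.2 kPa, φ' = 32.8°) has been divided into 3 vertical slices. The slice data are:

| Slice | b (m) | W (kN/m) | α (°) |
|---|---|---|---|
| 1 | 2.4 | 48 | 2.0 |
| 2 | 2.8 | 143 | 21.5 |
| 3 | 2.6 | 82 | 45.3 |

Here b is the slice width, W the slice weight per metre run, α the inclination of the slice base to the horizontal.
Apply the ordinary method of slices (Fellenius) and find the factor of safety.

FS = 1.39

Ordinary method of slices: FS = Σ[c'·Δl_i + (W_i cosα_i)·tanφ'] / Σ W_i sinα_i, with Δl_i = b_i / cosα_i.
Slice 1: Δl = 2.4/cos2.0° = 2.401 m; N'_1 = 48·cos2.0° = 48.0; c'Δl = 0.48; W sinα = 1.7
Slice 2: Δl = 2.8/cos21.5° = 3.009 m; N'_2 = 143·cos21.5° = 133.0; c'Δl = 0.60; W sinα = 52.4
Slice 3: Δl = 2.6/cos45.3° = 3.696 m; N'_3 = 82·cos45.3° = 57.7; c'Δl = 0.74; W sinα = 58.3
Σc'Δl = 1.8 kN/m; ΣN' = 238.7 kN/m; ΣW sinα = 112.4 kN/m
Resisting = 1.8 + 238.7·tan32.8° = 1.8 + 153.8 = 155.7 kN/m
FS = 155.7 / 112.4 = 1.385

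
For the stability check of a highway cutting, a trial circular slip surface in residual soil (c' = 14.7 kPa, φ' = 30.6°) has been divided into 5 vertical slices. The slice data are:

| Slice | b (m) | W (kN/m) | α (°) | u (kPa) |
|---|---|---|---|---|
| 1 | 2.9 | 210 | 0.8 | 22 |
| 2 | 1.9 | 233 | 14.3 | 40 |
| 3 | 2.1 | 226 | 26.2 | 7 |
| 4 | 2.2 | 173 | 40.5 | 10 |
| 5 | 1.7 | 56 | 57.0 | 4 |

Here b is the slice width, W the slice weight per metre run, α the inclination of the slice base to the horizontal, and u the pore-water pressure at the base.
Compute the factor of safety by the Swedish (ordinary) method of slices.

Ordinary method of slices: FS = Σ[c'·Δl_i + (W_i cosα_i − u_i·Δl_i)·tanφ'] / Σ W_i sinα_i, with Δl_i = b_i / cosα_i.
Slice 1: Δl = 2.9/cos0.8° = 2.900 m; N'_1 = 210·cos0.8° − 22·2.900 = 146.2; c'Δl = 42.63; W sinα = 2.9
Slice 2: Δl = 1.9/cos14.3° = 1.961 m; N'_2 = 233·cos14.3° − 40·1.961 = 147.4; c'Δl = 28.82; W sinα = 57.6
Slice 3: Δl = 2.1/cos26.2° = 2.340 m; N'_3 = 226·cos26.2° − 7·2.340 = 186.4; c'Δl = 34.40; W sinα = 99.8
Slice 4: Δl = 2.2/cos40.5° = 2.893 m; N'_4 = 173·cos40.5° − 10·2.893 = 102.6; c'Δl = 42.53; W sinα = 112.4
Slice 5: Δl = 1.7/cos57.0° = 3.121 m; N'_5 = 56·cos57.0° − 4·3.121 = 18.0; c'Δl = 45.88; W sinα = 47.0
Σc'Δl = 194.3 kN/m; ΣN' = 600.6 kN/m; ΣW sinα = 319.6 kN/m
Resisting = 194.3 + 600.6·tan30.6° = 194.3 + 355.2 = 549.4 kN/m
FS = 549.4 / 319.6 = 1.719

FS = 1.72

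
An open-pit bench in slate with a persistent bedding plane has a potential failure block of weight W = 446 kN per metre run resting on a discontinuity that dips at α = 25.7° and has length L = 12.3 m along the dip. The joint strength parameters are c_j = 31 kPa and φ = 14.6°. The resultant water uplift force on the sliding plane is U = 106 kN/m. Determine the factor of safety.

Resolving the block weight along and normal to the plane and applying the Mohr–Coulomb strength on the joint:
N' = W cosα − U = 446·cos25.7° − 106 = 295.9 kN/m
Driving force T = W sinα = 446·sin25.7° = 193.4 kN/m
Resisting force R = c_j·L + N'·tanφ = 31·12.3 + 295.9·tan14.6° = 381.3 + 77.1 = 458.4 kN/m
FS = R / T = 458.4 / 193.4 = 2.370

FS = 2.37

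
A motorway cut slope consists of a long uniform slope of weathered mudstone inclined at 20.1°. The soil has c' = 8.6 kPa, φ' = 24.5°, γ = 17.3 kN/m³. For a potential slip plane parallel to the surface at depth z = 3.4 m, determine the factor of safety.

For an infinite slope with a slip plane parallel to the surface (no pore pressure): FS = [c' + γz cos²β tanφ'] / [γz sinβ cosβ].
γz = 17.3·3.4 = 58.82 kN/m²
Numerator = 8.6 + 58.82·cos²20.1°·tan24.5° = 8.6 + 58.82·0.8819·0.4557 = 32.240 kPa
Denominator = 58.82·sin20.1°·cos20.1° = 58.82·0.3437·0.9391 = 18.983 kPa
FS = 32.240 / 18.983 = 1.698

FS = 1.70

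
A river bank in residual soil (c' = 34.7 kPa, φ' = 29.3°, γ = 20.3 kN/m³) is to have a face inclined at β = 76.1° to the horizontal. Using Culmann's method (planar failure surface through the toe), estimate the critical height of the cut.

H_c = 18.35 m

Culmann's analysis gives the critical failure plane at α_cr = (β + φ')/2 = (76.1 + 29.3)/2 = 52.7°, and the critical height
H_c = (4c'/γ) · sinβ cosφ' / [1 − cos(β − φ')]
    = (4·34.7/20.3) · sin76.1°·cos29.3° / [1 − cos(46.8°)]
    = 6.837 · 0.9707·0.8721 / [1 − 0.6845]
    = 6.837 · 0.8465 / 0.3155
    = 18.35 m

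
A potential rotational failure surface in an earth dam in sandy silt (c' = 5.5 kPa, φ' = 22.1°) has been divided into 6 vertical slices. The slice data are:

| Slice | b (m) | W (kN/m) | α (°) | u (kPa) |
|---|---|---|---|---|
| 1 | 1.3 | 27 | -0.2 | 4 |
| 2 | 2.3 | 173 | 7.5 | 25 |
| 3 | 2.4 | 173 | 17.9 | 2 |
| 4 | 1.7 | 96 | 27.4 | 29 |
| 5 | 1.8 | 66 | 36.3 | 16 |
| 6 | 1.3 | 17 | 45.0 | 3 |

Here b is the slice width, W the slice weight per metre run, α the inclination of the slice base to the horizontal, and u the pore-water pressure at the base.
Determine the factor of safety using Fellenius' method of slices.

Ordinary method of slices: FS = Σ[c'·Δl_i + (W_i cosα_i − u_i·Δl_i)·tanφ'] / Σ W_i sinα_i, with Δl_i = b_i / cosα_i.
Slice 1: Δl = 1.3/cos(-0.2°) = 1.300 m; N'_1 = 27·cos(-0.2°) − 4·1.300 = 21.8; c'Δl = 7.15; W sinα = -0.1
Slice 2: Δl = 2.3/cos7.5° = 2.320 m; N'_2 = 173·cos7.5° − 25·2.320 = 113.5; c'Δl = 12.76; W sinα = 22.6
Slice 3: Δl = 2.4/cos17.9° = 2.522 m; N'_3 = 173·cos17.9° − 2·2.522 = 159.6; c'Δl = 13.87; W sinα = 53.2
Slice 4: Δl = 1.7/cos27.4° = 1.915 m; N'_4 = 96·cos27.4° − 29·1.915 = 29.7; c'Δl = 10.53; W sinα = 44.2
Slice 5: Δl = 1.8/cos36.3° = 2.233 m; N'_5 = 66·cos36.3° − 16·2.233 = 17.5; c'Δl = 12.28; W sinα = 39.1
Slice 6: Δl = 1.3/cos45.0° = 1.838 m; N'_6 = 17·cos45.0° − 3·1.838 = 6.5; c'Δl = 10.11; W sinα = 12.0
Σc'Δl = 66.7 kN/m; ΣN' = 348.6 kN/m; ΣW sinα = 170.9 kN/m
Resisting = 66.7 + 348.6·tan22.1° = 66.7 + 141.5 = 208.2 kN/m
FS = 208.2 / 170.9 = 1.218

FS = 1.22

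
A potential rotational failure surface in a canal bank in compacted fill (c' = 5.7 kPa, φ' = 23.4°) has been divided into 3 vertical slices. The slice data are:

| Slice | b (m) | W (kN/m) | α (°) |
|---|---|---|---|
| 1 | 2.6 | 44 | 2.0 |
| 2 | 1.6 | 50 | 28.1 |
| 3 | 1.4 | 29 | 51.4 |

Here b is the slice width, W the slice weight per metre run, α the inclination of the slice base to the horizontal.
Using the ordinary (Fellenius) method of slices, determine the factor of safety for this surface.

FS = 1.76

Ordinary method of slices: FS = Σ[c'·Δl_i + (W_i cosα_i)·tanφ'] / Σ W_i sinα_i, with Δl_i = b_i / cosα_i.
Slice 1: Δl = 2.6/cos2.0° = 2.602 m; N'_1 = 44·cos2.0° = 44.0; c'Δl = 14.83; W sinα = 1.5
Slice 2: Δl = 1.6/cos28.1° = 1.814 m; N'_2 = 50·cos28.1° = 44.1; c'Δl = 10.34; W sinα = 23.6
Slice 3: Δl = 1.4/cos51.4° = 2.244 m; N'_3 = 29·cos51.4° = 18.1; c'Δl = 12.79; W sinα = 22.7
Σc'Δl = 38.0 kN/m; ΣN' = 106.2 kN/m; ΣW sinα = 47.8 kN/m
Resisting = 38.0 + 106.2·tan23.4° = 38.0 + 45.9 = 83.9 kN/m
FS = 83.9 / 47.8 = 1.757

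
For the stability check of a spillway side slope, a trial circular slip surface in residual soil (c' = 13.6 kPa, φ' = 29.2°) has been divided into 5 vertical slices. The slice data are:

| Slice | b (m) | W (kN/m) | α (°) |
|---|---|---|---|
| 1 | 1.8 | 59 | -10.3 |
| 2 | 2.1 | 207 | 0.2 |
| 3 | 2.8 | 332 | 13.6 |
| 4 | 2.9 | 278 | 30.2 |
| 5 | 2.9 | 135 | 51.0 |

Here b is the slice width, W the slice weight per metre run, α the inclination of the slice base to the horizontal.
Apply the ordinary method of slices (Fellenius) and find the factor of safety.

FS = 2.27

Ordinary method of slices: FS = Σ[c'·Δl_i + (W_i cosα_i)·tanφ'] / Σ W_i sinα_i, with Δl_i = b_i / cosα_i.
Slice 1: Δl = 1.8/cos(-10.3°) = 1.829 m; N'_1 = 59·cos(-10.3°) = 58.0; c'Δl = 24.88; W sinα = -10.5
Slice 2: Δl = 2.1/cos0.2° = 2.100 m; N'_2 = 207·cos0.2° = 207.0; c'Δl = 28.56; W sinα = 0.7
Slice 3: Δl = 2.8/cos13.6° = 2.881 m; N'_3 = 332·cos13.6° = 322.7; c'Δl = 39.18; W sinα = 78.1
Slice 4: Δl = 2.9/cos30.2° = 3.355 m; N'_4 = 278·cos30.2° = 240.3; c'Δl = 45.63; W sinα = 139.8
Slice 5: Δl = 2.9/cos51.0° = 4.608 m; N'_5 = 135·cos51.0° = 85.0; c'Δl = 62.67; W sinα = 104.9
Σc'Δl = 200.9 kN/m; ΣN' = 913.0 kN/m; ΣW sinα = 313.0 kN/m
Resisting = 200.9 + 913.0·tan29.2° = 200.9 + 510.2 = 711.2 kN/m
FS = 711.2 / 313.0 = 2.272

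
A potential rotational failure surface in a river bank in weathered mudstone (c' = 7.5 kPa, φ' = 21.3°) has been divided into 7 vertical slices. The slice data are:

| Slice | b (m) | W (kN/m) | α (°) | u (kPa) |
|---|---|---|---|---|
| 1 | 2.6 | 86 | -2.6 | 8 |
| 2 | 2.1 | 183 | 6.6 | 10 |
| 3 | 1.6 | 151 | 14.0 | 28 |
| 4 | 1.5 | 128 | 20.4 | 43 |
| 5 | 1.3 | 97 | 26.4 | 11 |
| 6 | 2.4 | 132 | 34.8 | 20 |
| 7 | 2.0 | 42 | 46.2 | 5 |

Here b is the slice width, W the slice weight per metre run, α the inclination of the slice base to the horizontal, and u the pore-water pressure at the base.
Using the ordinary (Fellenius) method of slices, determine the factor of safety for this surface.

Ordinary method of slices: FS = Σ[c'·Δl_i + (W_i cosα_i − u_i·Δl_i)·tanφ'] / Σ W_i sinα_i, with Δl_i = b_i / cosα_i.
Slice 1: Δl = 2.6/cos(-2.6°) = 2.603 m; N'_1 = 86·cos(-2.6°) − 8·2.603 = 65.1; c'Δl = 19.52; W sinα = -3.9
Slice 2: Δl = 2.1/cos6.6° = 2.114 m; N'_2 = 183·cos6.6° − 10·2.114 = 160.6; c'Δl = 15.86; W sinα = 21.0
Slice 3: Δl = 1.6/cos14.0° = 1.649 m; N'_3 = 151·cos14.0° − 28·1.649 = 100.3; c'Δl = 12.37; W sinα = 36.5
Slice 4: Δl = 1.5/cos20.4° = 1.600 m; N'_4 = 128·cos20.4° − 43·1.600 = 51.2; c'Δl = 12.00; W sinα = 44.6
Slice 5: Δl = 1.3/cos26.4° = 1.451 m; N'_5 = 97·cos26.4° − 11·1.451 = 70.9; c'Δl = 10.89; W sinα = 43.1
Slice 6: Δl = 2.4/cos34.8° = 2.923 m; N'_6 = 132·cos34.8° − 20·2.923 = 49.9; c'Δl = 21.92; W sinα = 75.3
Slice 7: Δl = 2.0/cos46.2° = 2.890 m; N'_7 = 42·cos46.2° − 5·2.890 = 14.6; c'Δl = 21.67; W sinα = 30.3
Σc'Δl = 114.2 kN/m; ΣN' = 512.7 kN/m; ΣW sinα = 247.1 kN/m
Resisting = 114.2 + 512.7·tan21.3° = 114.2 + 199.9 = 314.1 kN/m
FS = 314.1 / 247.1 = 1.271

FS = 1.27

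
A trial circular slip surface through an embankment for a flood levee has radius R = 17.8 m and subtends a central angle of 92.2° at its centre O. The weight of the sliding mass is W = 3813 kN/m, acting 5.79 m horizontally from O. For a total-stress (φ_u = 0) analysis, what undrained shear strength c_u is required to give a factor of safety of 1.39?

c_u = 60.2 kPa

FS = c_u·L_a·R / (W·d), so c_u = FS·W·d / (L_a·R).
Arc length L_a = R·θ = 17.8·(92.2°·π/180) = 17.8·1.6092 = 28.64 m
c_u = 1.39·3813·5.79 / (28.64·17.8) = 30687.4 / 509.86 = 60.19 kPa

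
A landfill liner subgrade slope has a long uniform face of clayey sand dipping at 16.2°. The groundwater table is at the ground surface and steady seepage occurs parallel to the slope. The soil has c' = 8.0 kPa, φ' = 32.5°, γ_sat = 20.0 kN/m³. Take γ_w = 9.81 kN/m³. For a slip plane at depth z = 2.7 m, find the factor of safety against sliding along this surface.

FS = 1.67

With seepage parallel to the slope and the water table at the surface, the effective normal stress on the slip plane uses the buoyant unit weight γ' = γ_sat − γ_w while the driving shear stress uses γ_sat:
FS = [c' + γ' z cos²β tanφ'] / [γ_sat z sinβ cosβ]
γ' = 20.0 − 9.81 = 10.19 kN/m³
Numerator = 8.0 + 10.19·2.7·cos²16.2°·tan32.5° = 8.0 + 10.19·2.7·0.9222·0.6371 = 24.163 kPa
Denominator = 20.0·2.7·sin16.2°·cos16.2° = 20.0·2.7·0.2790·0.9603 = 14.467 kPa
FS = 24.163 / 14.467 = 1.670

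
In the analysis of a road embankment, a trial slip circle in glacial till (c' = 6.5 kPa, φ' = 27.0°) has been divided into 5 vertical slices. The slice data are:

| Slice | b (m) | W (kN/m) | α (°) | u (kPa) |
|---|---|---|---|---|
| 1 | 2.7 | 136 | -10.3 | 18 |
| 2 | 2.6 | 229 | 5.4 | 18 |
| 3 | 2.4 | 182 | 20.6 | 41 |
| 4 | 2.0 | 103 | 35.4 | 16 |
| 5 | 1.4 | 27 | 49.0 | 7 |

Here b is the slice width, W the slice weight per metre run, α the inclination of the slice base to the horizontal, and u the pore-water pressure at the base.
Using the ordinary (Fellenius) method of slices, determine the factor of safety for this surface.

FS = 1.94

Ordinary method of slices: FS = Σ[c'·Δl_i + (W_i cosα_i − u_i·Δl_i)·tanφ'] / Σ W_i sinα_i, with Δl_i = b_i / cosα_i.
Slice 1: Δl = 2.7/cos(-10.3°) = 2.744 m; N'_1 = 136·cos(-10.3°) − 18·2.744 = 84.4; c'Δl = 17.84; W sinα = -24.3
Slice 2: Δl = 2.6/cos5.4° = 2.612 m; N'_2 = 229·cos5.4° − 18·2.612 = 181.0; c'Δl = 16.98; W sinα = 21.6
Slice 3: Δl = 2.4/cos20.6° = 2.564 m; N'_3 = 182·cos20.6° − 41·2.564 = 65.2; c'Δl = 16.67; W sinα = 64.0
Slice 4: Δl = 2.0/cos35.4° = 2.454 m; N'_4 = 103·cos35.4° − 16·2.454 = 44.7; c'Δl = 15.95; W sinα = 59.7
Slice 5: Δl = 1.4/cos49.0° = 2.134 m; N'_5 = 27·cos49.0° − 7·2.134 = 2.8; c'Δl = 13.87; W sinα = 20.4
Σc'Δl = 81.3 kN/m; ΣN' = 378.1 kN/m; ΣW sinα = 141.3 kN/m
Resisting = 81.3 + 378.1·tan27.0° = 81.3 + 192.7 = 274.0 kN/m
FS = 274.0 / 141.3 = 1.939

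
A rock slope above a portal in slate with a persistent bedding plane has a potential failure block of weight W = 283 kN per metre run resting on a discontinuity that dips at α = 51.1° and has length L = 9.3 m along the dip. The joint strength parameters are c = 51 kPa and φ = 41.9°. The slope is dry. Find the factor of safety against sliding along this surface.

Resolving the block weight along and normal to the plane and applying the Mohr–Coulomb strength on the joint:
N' = W cosα = 283·cos51.1° = 177.7 kN/m
Driving force T = W sinα = 283·sin51.1° = 220.2 kN/m
Resisting force R = c·L + N'·tanφ = 51·9.3 + 177.7·tan41.9° = 474.3 + 159.5 = 633.8 kN/m
FS = R / T = 633.8 / 220.2 = 2.878

FS = 2.88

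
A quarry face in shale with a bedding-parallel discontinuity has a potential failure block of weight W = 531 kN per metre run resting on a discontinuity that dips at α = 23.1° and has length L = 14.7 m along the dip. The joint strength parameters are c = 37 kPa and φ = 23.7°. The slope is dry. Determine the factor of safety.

Resolving the block weight along and normal to the plane and applying the Mohr–Coulomb strength on the joint:
N' = W cosα = 531·cos23.1° = 488.4 kN/m
Driving force T = W sinα = 531·sin23.1° = 208.3 kN/m
Resisting force R = c·L + N'·tanφ = 37·14.7 + 488.4·tan23.7° = 543.9 + 214.4 = 758.3 kN/m
FS = R / T = 758.3 / 208.3 = 3.640

FS = 3.64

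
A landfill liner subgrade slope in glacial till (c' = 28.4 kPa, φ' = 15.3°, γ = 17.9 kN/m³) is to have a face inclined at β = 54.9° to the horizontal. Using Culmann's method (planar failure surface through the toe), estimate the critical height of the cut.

Culmann's analysis gives the critical failure plane at α_cr = (β + φ')/2 = (54.9 + 15.3)/2 = 35.1°, and the critical height
H_c = (4c'/γ) · sinβ cosφ' / [1 − cos(β − φ')]
    = (4·28.4/17.9) · sin54.9°·cos15.3° / [1 − cos(39.6°)]
    = 6.346 · 0.8181·0.9646 / [1 − 0.7705]
    = 6.346 · 0.7892 / 0.2295
    = 21.82 m

H_c = 21.82 m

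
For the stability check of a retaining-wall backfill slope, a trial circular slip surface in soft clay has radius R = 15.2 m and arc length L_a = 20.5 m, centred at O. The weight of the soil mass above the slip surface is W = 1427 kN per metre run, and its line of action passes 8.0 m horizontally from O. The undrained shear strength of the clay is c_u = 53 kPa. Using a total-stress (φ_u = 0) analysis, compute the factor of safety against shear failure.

FS = 1.45

Taking moments about the centre O, the resisting moment is provided by the undrained shear strength acting along the arc:
M_R = c_u·L_a·R = 53·20.50·15.2 = 16514.8 kN·m/m
M_D = W·d = 1427·8.0 = 11416.0 kN·m/m
FS = M_R / M_D = 16514.8 / 11416.0 = 1.447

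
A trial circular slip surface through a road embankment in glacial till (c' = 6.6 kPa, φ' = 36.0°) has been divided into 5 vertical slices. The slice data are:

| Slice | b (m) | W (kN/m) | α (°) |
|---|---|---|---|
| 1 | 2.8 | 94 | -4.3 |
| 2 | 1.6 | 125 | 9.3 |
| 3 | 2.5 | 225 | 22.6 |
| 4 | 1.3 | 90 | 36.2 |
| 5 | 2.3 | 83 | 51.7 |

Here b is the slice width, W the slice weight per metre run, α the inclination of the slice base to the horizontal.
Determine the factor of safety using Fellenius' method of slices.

Ordinary method of slices: FS = Σ[c'·Δl_i + (W_i cosα_i)·tanφ'] / Σ W_i sinα_i, with Δl_i = b_i / cosα_i.
Slice 1: Δl = 2.8/cos(-4.3°) = 2.808 m; N'_1 = 94·cos(-4.3°) = 93.7; c'Δl = 18.53; W sinα = -7.0
Slice 2: Δl = 1.6/cos9.3° = 1.621 m; N'_2 = 125·cos9.3° = 123.4; c'Δl = 10.70; W sinα = 20.2
Slice 3: Δl = 2.5/cos22.6° = 2.708 m; N'_3 = 225·cos22.6° = 207.7; c'Δl = 17.87; W sinα = 86.5
Slice 4: Δl = 1.3/cos36.2° = 1.611 m; N'_4 = 90·cos36.2° = 72.6; c'Δl = 10.63; W sinα = 53.2
Slice 5: Δl = 2.3/cos51.7° = 3.711 m; N'_5 = 83·cos51.7° = 51.4; c'Δl = 24.49; W sinα = 65.1
Σc'Δl = 82.2 kN/m; ΣN' = 548.9 kN/m; ΣW sinα = 217.9 kN/m
Resisting = 82.2 + 548.9·tan36.0° = 82.2 + 398.8 = 481.0 kN/m
FS = 481.0 / 217.9 = 2.207

FS = 2.21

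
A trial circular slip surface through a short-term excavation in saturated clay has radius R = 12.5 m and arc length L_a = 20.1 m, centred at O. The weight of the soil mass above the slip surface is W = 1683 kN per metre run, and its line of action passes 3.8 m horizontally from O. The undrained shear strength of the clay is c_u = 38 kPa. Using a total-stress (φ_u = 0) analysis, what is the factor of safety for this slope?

FS = 1.49

Taking moments about the centre O, the resisting moment is provided by the undrained shear strength acting along the arc:
M_R = c_u·L_a·R = 38·20.10·12.5 = 9547.5 kN·m/m
M_D = W·d = 1683·3.8 = 6395.4 kN·m/m
FS = M_R / M_D = 9547.5 / 6395.4 = 1.493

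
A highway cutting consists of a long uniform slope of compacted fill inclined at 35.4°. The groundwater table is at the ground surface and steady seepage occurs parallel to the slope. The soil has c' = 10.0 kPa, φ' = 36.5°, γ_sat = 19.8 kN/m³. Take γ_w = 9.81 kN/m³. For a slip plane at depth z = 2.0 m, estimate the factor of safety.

FS = 1.06

With seepage parallel to the slope and the water table at the surface, the effective normal stress on the slip plane uses the buoyant unit weight γ' = γ_sat − γ_w while the driving shear stress uses γ_sat:
FS = [c' + γ' z cos²β tanφ'] / [γ_sat z sinβ cosβ]
γ' = 19.8 − 9.81 = 9.99 kN/m³
Numerator = 10.0 + 9.99·2.0·cos²35.4°·tan36.5° = 10.0 + 9.99·2.0·0.6644·0.7400 = 19.823 kPa
Denominator = 19.8·2.0·sin35.4°·cos35.4° = 19.8·2.0·0.5793·0.8151 = 18.699 kPa
FS = 19.823 / 18.699 = 1.060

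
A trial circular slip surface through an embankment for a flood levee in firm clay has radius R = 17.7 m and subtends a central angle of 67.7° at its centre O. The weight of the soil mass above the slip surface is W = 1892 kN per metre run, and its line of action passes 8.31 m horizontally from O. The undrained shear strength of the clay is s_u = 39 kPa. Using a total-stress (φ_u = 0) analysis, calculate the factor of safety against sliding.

Taking moments about the centre O, the resisting moment is provided by the undrained shear strength acting along the arc:
Arc length L_a = R·θ = 17.7·(67.7°·π/180) = 17.7·1.1816 = 20.91 m
M_R = s_u·L_a·R = 39·20.91·17.7 = 14437.0 kN·m/m
M_D = W·d = 1892·8.31 = 15722.5 kN·m/m
FS = M_R / M_D = 14437.0 / 15722.5 = 0.918

FS = 0.92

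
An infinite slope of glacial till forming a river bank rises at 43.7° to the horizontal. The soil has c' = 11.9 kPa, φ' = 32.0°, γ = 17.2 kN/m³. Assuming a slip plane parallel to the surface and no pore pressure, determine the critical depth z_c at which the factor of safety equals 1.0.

z_c = 4.00 m

Setting FS = 1.00 in FS = [c' + γz cos²β tanφ'] / [γz sinβ cosβ] and solving for z:
z = c' / [γ cosβ (FS·sinβ − cosβ·tanφ')]
  = 11.9 / [17.2·cos43.7°·(1.00·sin43.7° − cos43.7°·tan32.0°)]
  = 11.9 / [17.2·0.7230·(1.00·0.6909 − 0.7230·0.6249)]
  = 11.9 / 2.9735 = 4.002 m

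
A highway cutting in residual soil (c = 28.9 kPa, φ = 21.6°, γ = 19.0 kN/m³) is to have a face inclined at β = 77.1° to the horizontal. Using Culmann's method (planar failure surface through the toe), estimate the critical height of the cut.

Culmann's analysis gives the critical failure plane at α_cr = (β + φ)/2 = (77.1 + 21.6)/2 = 49.3°, and the critical height
H_c = (4c/γ) · sinβ cosφ / [1 − cos(β − φ)]
    = (4·28.9/19.0) · sin77.1°·cos21.6° / [1 − cos(55.5°)]
    = 6.084 · 0.9748·0.9298 / [1 − 0.5664]
    = 6.084 · 0.9063 / 0.4336
    = 12.72 m

H_c = 12.72 m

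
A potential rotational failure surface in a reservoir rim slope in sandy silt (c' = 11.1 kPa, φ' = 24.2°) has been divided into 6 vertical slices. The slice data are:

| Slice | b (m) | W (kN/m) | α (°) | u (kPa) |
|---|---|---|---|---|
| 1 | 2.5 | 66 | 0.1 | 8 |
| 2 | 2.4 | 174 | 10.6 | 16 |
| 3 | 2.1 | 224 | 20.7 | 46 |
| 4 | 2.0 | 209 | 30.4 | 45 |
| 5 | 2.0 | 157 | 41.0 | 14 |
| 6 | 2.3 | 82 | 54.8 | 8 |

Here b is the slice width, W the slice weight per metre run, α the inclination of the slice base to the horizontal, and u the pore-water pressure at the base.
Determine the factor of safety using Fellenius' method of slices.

Ordinary method of slices: FS = Σ[c'·Δl_i + (W_i cosα_i − u_i·Δl_i)·tanφ'] / Σ W_i sinα_i, with Δl_i = b_i / cosα_i.
Slice 1: Δl = 2.5/cos0.1° = 2.500 m; N'_1 = 66·cos0.1° − 8·2.500 = 46.0; c'Δl = 27.75; W sinα = 0.1
Slice 2: Δl = 2.4/cos10.6° = 2.442 m; N'_2 = 174·cos10.6° − 16·2.442 = 132.0; c'Δl = 27.10; W sinα = 32.0
Slice 3: Δl = 2.1/cos20.7° = 2.245 m; N'_3 = 224·cos20.7° − 46·2.245 = 106.3; c'Δl = 24.92; W sinα = 79.2
Slice 4: Δl = 2.0/cos30.4° = 2.319 m; N'_4 = 209·cos30.4° − 45·2.319 = 75.9; c'Δl = 25.74; W sinα = 105.8
Slice 5: Δl = 2.0/cos41.0° = 2.650 m; N'_5 = 157·cos41.0° − 14·2.650 = 81.4; c'Δl = 29.42; W sinα = 103.0
Slice 6: Δl = 2.3/cos54.8° = 3.990 m; N'_6 = 82·cos54.8° − 8·3.990 = 15.3; c'Δl = 44.29; W sinα = 67.0
Σc'Δl = 179.2 kN/m; ΣN' = 456.9 kN/m; ΣW sinα = 387.1 kN/m
Resisting = 179.2 + 456.9·tan24.2° = 179.2 + 205.3 = 384.6 kN/m
FS = 384.6 / 387.1 = 0.993

FS = 0.99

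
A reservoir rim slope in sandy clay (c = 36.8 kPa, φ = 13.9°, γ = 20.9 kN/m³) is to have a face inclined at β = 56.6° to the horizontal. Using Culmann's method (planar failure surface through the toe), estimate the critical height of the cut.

H_c = 21.53 m

Culmann's analysis gives the critical failure plane at α_cr = (β + φ)/2 = (56.6 + 13.9)/2 = 35.2°, and the critical height
H_c = (4c/γ) · sinβ cosφ / [1 − cos(β − φ)]
    = (4·36.8/20.9) · sin56.6°·cos13.9° / [1 − cos(42.7°)]
    = 7.043 · 0.8348·0.9707 / [1 − 0.7349]
    = 7.043 · 0.8104 / 0.2651
    = 21.53 m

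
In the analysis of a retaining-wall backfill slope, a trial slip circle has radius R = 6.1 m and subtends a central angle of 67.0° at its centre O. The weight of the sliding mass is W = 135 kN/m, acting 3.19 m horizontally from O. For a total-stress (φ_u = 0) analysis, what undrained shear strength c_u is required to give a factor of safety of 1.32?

c_u = 13.1 kPa

FS = c_u·L_a·R / (W·d), so c_u = FS·W·d / (L_a·R).
Arc length L_a = R·θ = 6.1·(67.0°·π/180) = 6.1·1.1694 = 7.13 m
c_u = 1.32·135·3.19 / (7.13·6.1) = 568.5 / 43.51 = 13.06 kPa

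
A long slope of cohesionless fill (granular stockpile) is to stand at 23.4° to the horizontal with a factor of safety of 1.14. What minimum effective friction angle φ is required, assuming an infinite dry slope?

FS = tanφ/tanβ ⇒ tanφ = FS · tanβ = 1.14 · tan23.4° = 0.4933
φ = arctan(0.4933) = 26.26°

φ = 26.3°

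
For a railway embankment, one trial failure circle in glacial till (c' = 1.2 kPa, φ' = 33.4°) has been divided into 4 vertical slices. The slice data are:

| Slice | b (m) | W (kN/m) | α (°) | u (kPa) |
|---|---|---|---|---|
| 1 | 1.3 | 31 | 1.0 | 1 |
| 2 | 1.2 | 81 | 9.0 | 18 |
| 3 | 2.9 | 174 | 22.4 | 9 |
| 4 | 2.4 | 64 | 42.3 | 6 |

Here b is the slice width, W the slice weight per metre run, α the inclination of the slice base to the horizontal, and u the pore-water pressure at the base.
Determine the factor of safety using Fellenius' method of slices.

Ordinary method of slices: FS = Σ[c'·Δl_i + (W_i cosα_i − u_i·Δl_i)·tanφ'] / Σ W_i sinα_i, with Δl_i = b_i / cosα_i.
Slice 1: Δl = 1.3/cos1.0° = 1.300 m; N'_1 = 31·cos1.0° − 1·1.300 = 29.7; c'Δl = 1.56; W sinα = 0.5
Slice 2: Δl = 1.2/cos9.0° = 1.215 m; N'_2 = 81·cos9.0° − 18·1.215 = 58.1; c'Δl = 1.46; W sinα = 12.7
Slice 3: Δl = 2.9/cos22.4° = 3.137 m; N'_3 = 174·cos22.4° − 9·3.137 = 132.6; c'Δl = 3.76; W sinα = 66.3
Slice 4: Δl = 2.4/cos42.3° = 3.245 m; N'_4 = 64·cos42.3° − 6·3.245 = 27.9; c'Δl = 3.89; W sinα = 43.1
Σc'Δl = 10.7 kN/m; ΣN' = 248.3 kN/m; ΣW sinα = 122.6 kN/m
Resisting = 10.7 + 248.3·tan33.4° = 10.7 + 163.7 = 174.4 kN/m
FS = 174.4 / 122.6 = 1.423

FS = 1.42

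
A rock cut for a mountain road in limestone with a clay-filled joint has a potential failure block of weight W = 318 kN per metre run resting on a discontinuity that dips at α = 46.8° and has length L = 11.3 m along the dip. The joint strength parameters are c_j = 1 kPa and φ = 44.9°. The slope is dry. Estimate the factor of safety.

Resolving the block weight along and normal to the plane and applying the Mohr–Coulomb strength on the joint:
N' = W cosα = 318·cos46.8° = 217.7 kN/m
Driving force T = W sinα = 318·sin46.8° = 231.8 kN/m
Resisting force R = c_j·L + N'·tanφ = 1·11.3 + 217.7·tan44.9° = 11.3 + 216.9 = 228.2 kN/m
FS = R / T = 228.2 / 231.8 = 0.985

FS = 0.98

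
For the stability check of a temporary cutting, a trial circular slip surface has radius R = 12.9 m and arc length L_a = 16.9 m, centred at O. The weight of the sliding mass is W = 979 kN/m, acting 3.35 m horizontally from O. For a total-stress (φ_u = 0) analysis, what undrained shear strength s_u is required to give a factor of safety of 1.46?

s_u = 22.0 kPa

FS = s_u·L_a·R / (W·d), so s_u = FS·W·d / (L_a·R).
s_u = 1.46·979·3.35 / (16.90·12.9) = 4788.3 / 218.01 = 21.96 kPa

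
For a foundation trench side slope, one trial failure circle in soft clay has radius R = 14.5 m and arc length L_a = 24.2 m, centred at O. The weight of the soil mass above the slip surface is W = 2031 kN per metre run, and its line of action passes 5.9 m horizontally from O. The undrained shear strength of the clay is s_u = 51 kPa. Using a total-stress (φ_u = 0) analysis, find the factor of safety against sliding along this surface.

Taking moments about the centre O, the resisting moment is provided by the undrained shear strength acting along the arc:
M_R = s_u·L_a·R = 51·24.20·14.5 = 17895.9 kN·m/m
M_D = W·d = 2031·5.9 = 11982.9 kN·m/m
FS = M_R / M_D = 17895.9 / 11982.9 = 1.493

FS = 1.49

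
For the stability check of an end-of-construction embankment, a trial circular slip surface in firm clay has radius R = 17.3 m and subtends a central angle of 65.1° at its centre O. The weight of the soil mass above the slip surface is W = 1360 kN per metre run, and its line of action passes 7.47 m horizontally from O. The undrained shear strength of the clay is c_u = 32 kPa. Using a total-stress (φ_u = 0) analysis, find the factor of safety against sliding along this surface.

FS = 1.07

Taking moments about the centre O, the resisting moment is provided by the undrained shear strength acting along the arc:
Arc length L_a = R·θ = 17.3·(65.1°·π/180) = 17.3·1.1362 = 19.66 m
M_R = c_u·L_a·R = 32·19.66·17.3 = 10881.8 kN·m/m
M_D = W·d = 1360·7.47 = 10159.2 kN·m/m
FS = M_R / M_D = 10881.8 / 10159.2 = 1.071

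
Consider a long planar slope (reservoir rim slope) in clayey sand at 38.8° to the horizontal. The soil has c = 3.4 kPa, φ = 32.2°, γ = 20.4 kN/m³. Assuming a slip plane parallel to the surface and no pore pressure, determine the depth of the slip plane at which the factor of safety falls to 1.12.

Setting FS = 1.12 in FS = [c + γz cos²β tanφ] / [γz sinβ cosβ] and solving for z:
z = c / [γ cosβ (FS·sinβ − cosβ·tanφ)]
  = 3.4 / [20.4·cos38.8°·(1.12·sin38.8° − cos38.8°·tan32.2°)]
  = 3.4 / [20.4·0.7793·(1.12·0.6266 − 0.7793·0.6297)]
  = 3.4 / 3.3549 = 1.013 m

z = 1.01 m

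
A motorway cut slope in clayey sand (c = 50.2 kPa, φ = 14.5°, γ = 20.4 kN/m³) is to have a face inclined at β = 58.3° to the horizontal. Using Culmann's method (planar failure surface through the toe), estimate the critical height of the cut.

H_c = 29.14 m

Culmann's analysis gives the critical failure plane at α_cr = (β + φ)/2 = (58.3 + 14.5)/2 = 36.4°, and the critical height
H_c = (4c/γ) · sinβ cosφ / [1 − cos(β − φ)]
    = (4·50.2/20.4) · sin58.3°·cos14.5° / [1 − cos(43.8°)]
    = 9.843 · 0.8508·0.9681 / [1 − 0.7218]
    = 9.843 · 0.8237 / 0.2782
    = 29.14 m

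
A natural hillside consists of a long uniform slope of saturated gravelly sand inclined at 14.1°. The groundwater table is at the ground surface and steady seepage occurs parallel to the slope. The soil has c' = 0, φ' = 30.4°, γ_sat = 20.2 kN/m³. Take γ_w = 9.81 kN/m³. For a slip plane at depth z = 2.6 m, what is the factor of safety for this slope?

FS = 1.20

With seepage parallel to the slope and the water table at the surface, the effective normal stress on the slip plane uses the buoyant unit weight γ' = γ_sat − γ_w while the driving shear stress uses γ_sat:
FS = [c' + γ' z cos²β tanφ'] / [γ_sat z sinβ cosβ]
(For c' = 0 this reduces to FS = (γ'/γ_sat)·tanφ'/tanβ.)
γ' = 20.2 − 9.81 = 10.39 kN/m³
Numerator = 0.0 + 10.39·2.6·cos²14.1°·tan30.4° = 0.0 + 10.39·2.6·0.9407·0.5867 = 14.908 kPa
Denominator = 20.2·2.6·sin14.1°·cos14.1° = 20.2·2.6·0.2436·0.9699 = 12.409 kPa
FS = 14.908 / 12.409 = 1.201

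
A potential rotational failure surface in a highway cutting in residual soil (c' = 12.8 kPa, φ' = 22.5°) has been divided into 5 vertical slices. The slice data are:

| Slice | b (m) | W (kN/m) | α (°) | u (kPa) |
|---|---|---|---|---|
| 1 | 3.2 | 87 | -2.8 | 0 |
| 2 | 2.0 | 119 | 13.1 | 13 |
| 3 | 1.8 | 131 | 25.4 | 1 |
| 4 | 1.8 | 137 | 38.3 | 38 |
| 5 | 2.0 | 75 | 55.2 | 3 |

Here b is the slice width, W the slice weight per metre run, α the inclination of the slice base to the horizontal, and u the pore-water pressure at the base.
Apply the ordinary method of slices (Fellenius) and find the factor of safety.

Ordinary method of slices: FS = Σ[c'·Δl_i + (W_i cosα_i − u_i·Δl_i)·tanφ'] / Σ W_i sinα_i, with Δl_i = b_i / cosα_i.
Slice 1: Δl = 3.2/cos(-2.8°) = 3.204 m; N'_1 = 87·cos(-2.8°) − 0·3.204 = 86.9; c'Δl = 41.01; W sinα = -4.2
Slice 2: Δl = 2.0/cos13.1° = 2.053 m; N'_2 = 119·cos13.1° − 13·2.053 = 89.2; c'Δl = 26.28; W sinα = 27.0
Slice 3: Δl = 1.8/cos25.4° = 1.993 m; N'_3 = 131·cos25.4° − 1·1.993 = 116.3; c'Δl = 25.51; W sinα = 56.2
Slice 4: Δl = 1.8/cos38.3° = 2.294 m; N'_4 = 137·cos38.3° − 38·2.294 = 20.4; c'Δl = 29.36; W sinα = 84.9
Slice 5: Δl = 2.0/cos55.2° = 3.504 m; N'_5 = 75·cos55.2° − 3·3.504 = 32.3; c'Δl = 44.86; W sinα = 61.6
Σc'Δl = 167.0 kN/m; ΣN' = 345.1 kN/m; ΣW sinα = 225.4 kN/m
Resisting = 167.0 + 345.1·tan22.5° = 167.0 + 142.9 = 310.0 kN/m
FS = 310.0 / 225.4 = 1.375

FS = 1.38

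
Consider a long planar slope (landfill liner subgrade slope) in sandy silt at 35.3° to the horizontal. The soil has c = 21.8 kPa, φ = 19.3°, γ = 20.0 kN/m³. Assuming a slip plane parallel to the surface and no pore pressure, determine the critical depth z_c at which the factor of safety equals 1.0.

z_c = 4.57 m

Setting FS = 1.00 in FS = [c + γz cos²β tanφ] / [γz sinβ cosβ] and solving for z:
z = c / [γ cosβ (FS·sinβ − cosβ·tanφ)]
  = 21.8 / [20.0·cos35.3°·(1.00·sin35.3° − cos35.3°·tan19.3°)]
  = 21.8 / [20.0·0.8161·(1.00·0.5779 − 0.8161·0.3502)]
  = 21.8 / 4.7671 = 4.573 m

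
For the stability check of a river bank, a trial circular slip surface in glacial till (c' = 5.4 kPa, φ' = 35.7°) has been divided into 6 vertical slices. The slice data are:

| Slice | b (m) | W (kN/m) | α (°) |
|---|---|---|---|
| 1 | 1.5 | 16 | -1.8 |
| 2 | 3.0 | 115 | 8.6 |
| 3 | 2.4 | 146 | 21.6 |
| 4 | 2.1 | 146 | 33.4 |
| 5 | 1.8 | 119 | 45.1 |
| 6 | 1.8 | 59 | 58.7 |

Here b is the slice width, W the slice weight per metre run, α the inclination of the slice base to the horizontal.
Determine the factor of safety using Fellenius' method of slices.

Ordinary method of slices: FS = Σ[c'·Δl_i + (W_i cosα_i)·tanφ'] / Σ W_i sinα_i, with Δl_i = b_i / cosα_i.
Slice 1: Δl = 1.5/cos(-1.8°) = 1.501 m; N'_1 = 16·cos(-1.8°) = 16.0; c'Δl = 8.10; W sinα = -0.5
Slice 2: Δl = 3.0/cos8.6° = 3.034 m; N'_2 = 115·cos8.6° = 113.7; c'Δl = 16.38; W sinα = 17.2
Slice 3: Δl = 2.4/cos21.6° = 2.581 m; N'_3 = 146·cos21.6° = 135.7; c'Δl = 13.94; W sinα = 53.7
Slice 4: Δl = 2.1/cos33.4° = 2.515 m; N'_4 = 146·cos33.4° = 121.9; c'Δl = 13.58; W sinα = 80.4
Slice 5: Δl = 1.8/cos45.1° = 2.550 m; N'_5 = 119·cos45.1° = 84.0; c'Δl = 13.77; W sinα = 84.3
Slice 6: Δl = 1.8/cos58.7° = 3.465 m; N'_6 = 59·cos58.7° = 30.7; c'Δl = 18.71; W sinα = 50.4
Σc'Δl = 84.5 kN/m; ΣN' = 502.0 kN/m; ΣW sinα = 285.5 kN/m
Resisting = 84.5 + 502.0·tan35.7° = 84.5 + 360.7 = 445.2 kN/m
FS = 445.2 / 285.5 = 1.559

FS = 1.56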